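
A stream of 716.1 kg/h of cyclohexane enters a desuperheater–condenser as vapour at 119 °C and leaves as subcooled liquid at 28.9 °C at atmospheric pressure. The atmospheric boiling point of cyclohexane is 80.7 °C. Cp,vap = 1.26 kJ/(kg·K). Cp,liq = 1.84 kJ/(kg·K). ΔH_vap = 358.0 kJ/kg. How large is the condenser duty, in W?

vapour 119→80.7 °C: -48.258 kJ/kg
condensation at 80.7 °C: -358 kJ/kg
liquid 80.7→28.9 °C: -95.312 kJ/kg
Δh = -48.258 + -358 + -95.312 = -501.57 kJ/kg
Q = ṁ·Δh = 716.1 kg/h × -501.57 kJ/kg = -359170 kJ/h
|Q| = 99.771 kW = 99771 W

Q_c = 99800 W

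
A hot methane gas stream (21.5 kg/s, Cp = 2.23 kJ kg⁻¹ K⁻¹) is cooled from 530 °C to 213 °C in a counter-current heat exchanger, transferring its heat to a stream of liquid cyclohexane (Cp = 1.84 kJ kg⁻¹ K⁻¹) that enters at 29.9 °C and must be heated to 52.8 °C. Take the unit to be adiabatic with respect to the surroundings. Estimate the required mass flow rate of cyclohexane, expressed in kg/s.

ṁ_c = 361 kg/s

Heat released by hot stream: Q = 21.5 × 2.23 × (530 − 213) = 15199 kJ/s
Energy balance on cold side (adiabatic exchanger): Q = ṁ_c·Cp_c·(T_c,out − T_c,in)
ṁ_c = 15199 / [1.84 × (52.8 − 29.9)] = 360.7 kg/s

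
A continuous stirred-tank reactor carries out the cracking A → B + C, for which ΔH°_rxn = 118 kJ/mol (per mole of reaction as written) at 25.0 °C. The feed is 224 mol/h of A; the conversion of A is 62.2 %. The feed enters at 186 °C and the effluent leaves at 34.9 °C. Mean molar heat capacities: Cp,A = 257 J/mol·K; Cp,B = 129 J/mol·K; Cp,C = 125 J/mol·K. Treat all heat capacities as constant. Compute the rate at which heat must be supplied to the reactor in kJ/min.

Extent of reaction ξ = 0.622 × 224 = 139.33 mol/h
Reaction term: ξ·ΔH°_rxn = 139.33 × 118 = 16441 kJ/h
Sensible, feed 186→25 °C: -9268.4 kJ/h
Outlet flows (mol/h): A 84.672, B 139.33, C 139.33
Sensible, products 25→34.9 °C: 565.79 kJ/h
Q = ΔH = 7738 kJ/h = 2.1495 kW
Heat supplied = 128.97 kJ/min

Q_in = 129 kJ/min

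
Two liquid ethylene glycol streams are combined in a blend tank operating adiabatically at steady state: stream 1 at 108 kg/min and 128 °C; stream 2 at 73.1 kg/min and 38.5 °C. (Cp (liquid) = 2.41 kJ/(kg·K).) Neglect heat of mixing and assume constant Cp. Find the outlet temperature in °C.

T_out = 91.9 °C

No heat crosses the boundary, so H_out = H_in.
Σ ṁᵢCp,ᵢTᵢ = 108×2.41×128 + 73.1×2.41×38.5 = 40098
Σ ṁᵢCp,ᵢ = 108×2.41 + 73.1×2.41 = 436.45
T_out = 40098 / 436.45 = 91.874 °C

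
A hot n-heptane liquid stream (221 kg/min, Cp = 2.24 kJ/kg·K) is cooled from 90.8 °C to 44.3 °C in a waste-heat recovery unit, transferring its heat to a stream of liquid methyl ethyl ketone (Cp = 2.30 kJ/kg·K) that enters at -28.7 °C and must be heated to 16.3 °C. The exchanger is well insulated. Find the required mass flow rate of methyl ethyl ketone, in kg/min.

ṁ_c = 222 kg/min

Heat released by hot stream: Q = 221 × 2.24 × (90.8 − 44.3) = 23019 kJ/min
Energy balance on cold side (adiabatic exchanger): Q = ṁ_c·Cp_c·(T_c,out − T_c,in)
ṁ_c = 23019 / [2.30 × (16.3 − -28.7)] = 222.41 kg/min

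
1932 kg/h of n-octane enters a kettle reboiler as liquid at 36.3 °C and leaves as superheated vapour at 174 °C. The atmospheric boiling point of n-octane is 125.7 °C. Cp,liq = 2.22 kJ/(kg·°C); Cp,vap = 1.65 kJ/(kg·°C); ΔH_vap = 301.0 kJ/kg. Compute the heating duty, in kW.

liquid 36.3→125.7 °C: 198.47 kJ/kg
vaporisation at 125.7 °C: 301 kJ/kg
vapour 125.7→174 °C: 79.695 kJ/kg
Δh = 198.47 + 301 + 79.695 = 579.16 kJ/kg
Q = ṁ·Δh = 1932 kg/h × 579.16 kJ/kg = 1.1189e+06 kJ/h
|Q| = 310.82 kW

Q = 311 kW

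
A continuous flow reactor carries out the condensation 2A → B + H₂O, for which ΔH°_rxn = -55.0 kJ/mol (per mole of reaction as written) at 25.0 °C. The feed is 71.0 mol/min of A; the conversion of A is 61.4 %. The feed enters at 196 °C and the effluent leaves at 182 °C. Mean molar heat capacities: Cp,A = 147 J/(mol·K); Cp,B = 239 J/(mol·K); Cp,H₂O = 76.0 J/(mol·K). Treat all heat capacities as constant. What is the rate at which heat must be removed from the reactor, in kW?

Extent of reaction ξ = 0.614 × 71.0 / 2 = 21.797 mol/min
Reaction term: ξ·ΔH°_rxn = 21.797 × -55.0 = -1198.8 kJ/min
Sensible, feed 196→25 °C: -1784.7 kJ/min
Outlet flows (mol/min): A 27.406, B 21.797, H₂O 21.797
Sensible, products 25→182 °C: 1710.5 kJ/min
Q = ΔH = -1273.1 kJ/min = -21.218 kW
Heat removed = 21.218 kW

Q_out = 21.2 kW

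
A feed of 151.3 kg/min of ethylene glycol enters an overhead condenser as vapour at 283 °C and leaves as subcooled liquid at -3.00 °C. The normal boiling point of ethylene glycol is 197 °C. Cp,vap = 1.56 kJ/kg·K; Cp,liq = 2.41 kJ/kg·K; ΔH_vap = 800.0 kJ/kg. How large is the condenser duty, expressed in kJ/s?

Q_c = 3570 kJ/s

vapour 283→197 °C: -134.16 kJ/kg
condensation at 197 °C: -800 kJ/kg
liquid 197→-3.00 °C: -482 kJ/kg
Δh = -134.16 + -800 + -482 = -1416.2 kJ/kg
Q = ṁ·Δh = 151.3 kg/min × -1416.2 kJ/kg = -214270 kJ/min
|Q| = 3571.1 kW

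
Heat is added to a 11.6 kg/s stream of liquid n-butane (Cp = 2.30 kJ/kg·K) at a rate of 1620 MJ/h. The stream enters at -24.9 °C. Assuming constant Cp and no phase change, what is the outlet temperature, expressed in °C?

T_out = -8.03 °C

Q = 1620 MJ/h = 450 kJ/s
ΔT = Q/(ṁ·Cp) = 450/(11.6×2.30) = 16.867 K
T_out = -24.9 + 16.867 = -8.0334 °C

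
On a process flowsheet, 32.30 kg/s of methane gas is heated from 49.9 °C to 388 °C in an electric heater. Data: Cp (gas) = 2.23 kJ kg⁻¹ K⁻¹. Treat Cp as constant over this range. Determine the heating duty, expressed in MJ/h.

Q = 87700 MJ/h

Q = ṁ·Cp·ΔT = 32.30 × 2.23 × (388 − 49.9) = 24353 kJ/s
Heating duty = 87671 MJ/h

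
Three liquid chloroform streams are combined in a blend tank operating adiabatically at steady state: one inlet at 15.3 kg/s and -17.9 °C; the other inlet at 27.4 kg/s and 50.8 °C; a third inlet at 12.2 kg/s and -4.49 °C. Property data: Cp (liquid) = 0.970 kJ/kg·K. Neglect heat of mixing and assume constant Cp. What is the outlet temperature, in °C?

T_out = 19.4 °C

No heat crosses the boundary, so H_out = H_in.
Σ ṁᵢCp,ᵢTᵢ = 15.3×0.970×-17.9 + 27.4×0.970×50.8 + 12.2×0.970×-4.49 = 1031.4
Σ ṁᵢCp,ᵢ = 15.3×0.970 + 27.4×0.970 + 12.2×0.970 = 53.253
T_out = 1031.4 / 53.253 = 19.367 °C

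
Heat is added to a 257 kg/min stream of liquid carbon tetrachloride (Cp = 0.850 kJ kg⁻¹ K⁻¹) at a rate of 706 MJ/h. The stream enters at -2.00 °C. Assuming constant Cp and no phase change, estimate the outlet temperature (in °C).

Q = 706 MJ/h = 11767 kJ/min
ΔT = Q/(ṁ·Cp) = 11767/(257×0.850) = 53.864 K
T_out = -2.00 + 53.864 = 51.864 °C

T_out = 51.9 °C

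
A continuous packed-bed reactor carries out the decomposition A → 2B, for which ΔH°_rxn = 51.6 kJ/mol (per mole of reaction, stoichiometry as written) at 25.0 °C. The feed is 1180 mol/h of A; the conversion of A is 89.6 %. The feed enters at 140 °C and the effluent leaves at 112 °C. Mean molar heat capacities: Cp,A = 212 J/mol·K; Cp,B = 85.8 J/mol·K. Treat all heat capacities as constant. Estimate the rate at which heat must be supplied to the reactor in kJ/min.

Extent of reaction ξ = 0.896 × 1180 = 1057.3 mol/h
Reaction term: ξ·ΔH°_rxn = 1057.3 × 51.6 = 54556 kJ/h
Sensible, feed 140→25 °C: -28768 kJ/h
Outlet flows (mol/h): A 122.72, B 2114.6
Sensible, products 25→112 °C: 18048 kJ/h
Q = ΔH = 43835 kJ/h = 12.176 kW
Heat supplied = 730.58 kJ/min

Q_in = 731 kJ/min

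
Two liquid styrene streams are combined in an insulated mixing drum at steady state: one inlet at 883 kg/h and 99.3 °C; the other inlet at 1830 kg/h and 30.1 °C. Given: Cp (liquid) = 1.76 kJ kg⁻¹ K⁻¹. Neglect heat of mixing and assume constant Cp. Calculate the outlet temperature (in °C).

T_out = 52.6 °C

No heat crosses the boundary, so H_out = H_in.
T_out = Σ ṁᵢCp,ᵢTᵢ / Σ ṁᵢCp,ᵢ
      = 251270 / 4774.9 = 52.623 °C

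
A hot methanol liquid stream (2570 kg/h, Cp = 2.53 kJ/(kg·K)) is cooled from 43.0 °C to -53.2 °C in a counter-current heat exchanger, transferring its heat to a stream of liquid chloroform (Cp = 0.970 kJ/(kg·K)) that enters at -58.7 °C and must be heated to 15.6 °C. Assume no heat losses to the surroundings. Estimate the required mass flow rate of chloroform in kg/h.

ṁ_c = 8680 kg/h

Heat released by hot stream: Q = 2570 × 2.53 × (43.0 − -53.2) = 625500 kJ/h
Energy balance on cold side (adiabatic exchanger): Q = ṁ_c·Cp_c·(T_c,out − T_c,in)
ṁ_c = 625500 / [0.970 × (15.6 − -58.7)] = 8679 kg/h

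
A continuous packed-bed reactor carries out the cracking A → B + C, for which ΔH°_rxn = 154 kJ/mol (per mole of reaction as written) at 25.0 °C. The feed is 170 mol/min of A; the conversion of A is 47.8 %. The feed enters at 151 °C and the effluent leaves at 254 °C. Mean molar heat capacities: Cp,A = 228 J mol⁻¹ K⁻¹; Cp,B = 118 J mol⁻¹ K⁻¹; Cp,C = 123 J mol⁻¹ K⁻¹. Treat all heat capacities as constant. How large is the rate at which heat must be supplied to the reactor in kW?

Extent of reaction ξ = 0.478 × 170 = 81.26 mol/min
Reaction term: ξ·ΔH°_rxn = 81.26 × 154 = 12514 kJ/min
Sensible, feed 151→25 °C: -4883.8 kJ/min
Outlet flows (mol/min): A 88.74, B 81.26, C 81.26
Sensible, products 25→254 °C: 9118 kJ/min
Q = ΔH = 16748 kJ/min = 279.14 kW
Heat supplied = 279.14 kW

Q_in = 279 kW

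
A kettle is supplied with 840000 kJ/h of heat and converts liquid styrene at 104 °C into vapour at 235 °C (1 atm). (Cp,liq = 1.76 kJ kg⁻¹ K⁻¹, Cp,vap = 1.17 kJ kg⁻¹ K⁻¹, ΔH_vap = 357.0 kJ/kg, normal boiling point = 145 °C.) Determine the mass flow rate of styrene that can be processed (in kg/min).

Δh = 1.76×(145−104) + 357.0 + 1.17×(235−145) = 534.46 kJ/kg
Q = 840000 kJ/h = 233.33 kJ/s = 14000 kJ/min
ṁ = Q/Δh = 14000 / 534.46 = 26.195 kg/min

ṁ = 26.2 kg/min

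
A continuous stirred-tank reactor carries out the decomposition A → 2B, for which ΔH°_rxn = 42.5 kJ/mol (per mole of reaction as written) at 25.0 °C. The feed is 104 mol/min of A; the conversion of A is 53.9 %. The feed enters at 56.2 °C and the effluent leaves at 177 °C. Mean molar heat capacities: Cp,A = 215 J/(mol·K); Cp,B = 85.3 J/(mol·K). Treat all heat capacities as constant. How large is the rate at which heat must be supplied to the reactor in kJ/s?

Q_in = 78.4 kJ/s

Extent of reaction ξ = 0.539 × 104 = 56.056 mol/min
Reaction term: ξ·ΔH°_rxn = 56.056 × 42.5 = 2382.4 kJ/min
Sensible, feed 56.2→25 °C: -697.63 kJ/min
Outlet flows (mol/min): A 47.944, B 112.11
Sensible, products 25→177 °C: 3020.4 kJ/min
Q = ΔH = 4705.2 kJ/min = 78.419 kW
Heat supplied = 78.419 kJ/s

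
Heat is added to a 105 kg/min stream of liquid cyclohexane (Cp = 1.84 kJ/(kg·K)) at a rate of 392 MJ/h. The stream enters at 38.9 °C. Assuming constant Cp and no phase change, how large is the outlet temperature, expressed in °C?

Q = 392 MJ/h = 6533.3 kJ/min
ΔT = Q/(ṁ·Cp) = 6533.3/(105×1.84) = 33.816 K
T_out = 38.9 + 33.816 = 72.716 °C

T_out = 72.7 °C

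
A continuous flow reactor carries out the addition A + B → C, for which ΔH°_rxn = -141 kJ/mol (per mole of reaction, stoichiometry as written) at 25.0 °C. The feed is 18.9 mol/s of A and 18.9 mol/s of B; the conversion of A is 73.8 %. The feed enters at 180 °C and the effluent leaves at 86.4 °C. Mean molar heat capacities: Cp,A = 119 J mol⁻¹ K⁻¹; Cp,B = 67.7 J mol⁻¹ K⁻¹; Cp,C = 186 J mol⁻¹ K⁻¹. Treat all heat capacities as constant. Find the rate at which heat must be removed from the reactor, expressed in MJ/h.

Q_out = 8270 MJ/h

Extent of reaction ξ = 0.738 × 18.9 = 13.948 mol/s
Reaction term: ξ·ΔH°_rxn = 13.948 × -141 = -1966.7 kJ/s
Sensible, feed 180→25 °C: -546.94 kJ/s
Outlet flows (mol/s): A 4.9518, B 4.9518, C 13.948
Sensible, products 25→86.4 °C: 216.06 kJ/s
Q = ΔH = -2297.6 kJ/s = -2297.6 kW
Heat removed = 8271.3 MJ/h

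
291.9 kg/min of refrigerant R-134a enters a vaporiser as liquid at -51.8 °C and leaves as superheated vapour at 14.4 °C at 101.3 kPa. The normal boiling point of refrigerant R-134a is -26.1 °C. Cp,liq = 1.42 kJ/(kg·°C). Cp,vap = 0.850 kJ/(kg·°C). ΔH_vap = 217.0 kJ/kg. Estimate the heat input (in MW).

Q = 1.40 MW

liquid -51.8→-26.1 °C: 36.494 kJ/kg
vaporisation at -26.1 °C: 217 kJ/kg
vapour -26.1→14.4 °C: 34.425 kJ/kg
Δh = 36.494 + 217 + 34.425 = 287.92 kJ/kg
Q = ṁ·Δh = 291.9 kg/min × 287.92 kJ/kg = 84044 kJ/min
|Q| = 1400.7 kW = 1.4007 MW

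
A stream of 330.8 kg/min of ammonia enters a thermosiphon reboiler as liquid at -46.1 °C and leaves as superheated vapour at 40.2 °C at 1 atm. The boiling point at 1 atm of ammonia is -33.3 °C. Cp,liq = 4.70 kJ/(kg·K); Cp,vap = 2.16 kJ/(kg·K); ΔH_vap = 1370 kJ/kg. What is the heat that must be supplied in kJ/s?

Q = 8760 kJ/s

liquid -46.1→-33.3 °C: 60.16 kJ/kg
vaporisation at -33.3 °C: 1370 kJ/kg
vapour -33.3→40.2 °C: 158.76 kJ/kg
Δh = 60.16 + 1370 + 158.76 = 1588.9 kJ/kg
Q = ṁ·Δh = 330.8 kg/min × 1588.9 kJ/kg = 525610 kJ/min
|Q| = 8760.2 kW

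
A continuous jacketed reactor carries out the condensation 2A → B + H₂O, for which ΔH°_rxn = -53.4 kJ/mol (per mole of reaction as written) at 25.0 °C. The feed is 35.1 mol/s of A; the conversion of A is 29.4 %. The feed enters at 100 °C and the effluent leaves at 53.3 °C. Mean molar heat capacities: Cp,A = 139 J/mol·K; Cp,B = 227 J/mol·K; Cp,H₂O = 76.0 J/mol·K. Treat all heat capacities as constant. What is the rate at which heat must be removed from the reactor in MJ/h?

Extent of reaction ξ = 0.294 × 35.1 / 2 = 5.1597 mol/s
Reaction term: ξ·ΔH°_rxn = 5.1597 × -53.4 = -275.53 kJ/s
Sensible, feed 100→25 °C: -365.92 kJ/s
Outlet flows (mol/s): A 24.781, B 5.1597, H₂O 5.1597
Sensible, products 25→53.3 °C: 141.72 kJ/s
Q = ΔH = -499.72 kJ/s = -499.72 kW
Heat removed = 1799 MJ/h

Q_out = 1800 MJ/h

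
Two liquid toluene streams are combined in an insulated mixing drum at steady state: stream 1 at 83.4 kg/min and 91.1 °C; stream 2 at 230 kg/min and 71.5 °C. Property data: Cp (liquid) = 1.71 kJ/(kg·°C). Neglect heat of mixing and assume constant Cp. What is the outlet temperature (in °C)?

Adiabatic, steady state ⇒ Σ ṁᵢCp,ᵢ(T_out − Tᵢ) = 0
Σ ṁᵢCp,ᵢTᵢ = 83.4×1.71×91.1 + 230×1.71×71.5 = 41113
Σ ṁᵢCp,ᵢ = 83.4×1.71 + 230×1.71 = 535.91
T_out = 41113 / 535.91 = 76.716 °C

T_out = 76.7 °C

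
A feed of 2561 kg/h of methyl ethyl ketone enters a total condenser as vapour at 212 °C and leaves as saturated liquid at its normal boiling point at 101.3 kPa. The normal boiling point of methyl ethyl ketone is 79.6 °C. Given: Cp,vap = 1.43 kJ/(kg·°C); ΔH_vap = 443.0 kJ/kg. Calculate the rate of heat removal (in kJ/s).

Q_c = 450 kJ/s

vapour 212→79.6 °C: -189.33 kJ/kg
condensation at 79.6 °C: -443 kJ/kg
Δh = -189.33 + -443 = -632.33 kJ/kg
Q = ṁ·Δh = 2561 kg/h × -632.33 kJ/kg = -1.6194e+06 kJ/h
|Q| = 449.83 kW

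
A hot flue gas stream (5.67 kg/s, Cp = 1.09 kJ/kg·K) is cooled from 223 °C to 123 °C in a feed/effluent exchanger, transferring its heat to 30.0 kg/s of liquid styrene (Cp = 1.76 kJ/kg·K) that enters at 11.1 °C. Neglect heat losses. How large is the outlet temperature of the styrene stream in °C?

T_c,out = 22.8 °C

Heat released by hot stream: Q = 5.67 × 1.09 × (223 − 123) = 618.03 kJ/s
Energy balance on cold side (adiabatic exchanger): Q = ṁ_c·Cp_c·(T_c,out − T_c,in)
T_c,out = 11.1 + 618.03/(30.0 × 1.76) = 22.805 °C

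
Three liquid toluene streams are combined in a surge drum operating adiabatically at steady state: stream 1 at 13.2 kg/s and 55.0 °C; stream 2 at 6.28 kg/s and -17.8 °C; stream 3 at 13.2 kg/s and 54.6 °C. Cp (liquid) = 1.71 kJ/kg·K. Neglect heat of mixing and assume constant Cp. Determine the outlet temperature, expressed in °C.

Adiabatic, steady state ⇒ Σ ṁᵢCp,ᵢ(T_out − Tᵢ) = 0
Σ ṁᵢCp,ᵢTᵢ = 13.2×1.71×55.0 + 6.28×1.71×-17.8 + 13.2×1.71×54.6 = 2282.7
Σ ṁᵢCp,ᵢ = 13.2×1.71 + 6.28×1.71 + 13.2×1.71 = 55.883
T_out = 2282.7 / 55.883 = 40.849 °C

T_out = 40.8 °C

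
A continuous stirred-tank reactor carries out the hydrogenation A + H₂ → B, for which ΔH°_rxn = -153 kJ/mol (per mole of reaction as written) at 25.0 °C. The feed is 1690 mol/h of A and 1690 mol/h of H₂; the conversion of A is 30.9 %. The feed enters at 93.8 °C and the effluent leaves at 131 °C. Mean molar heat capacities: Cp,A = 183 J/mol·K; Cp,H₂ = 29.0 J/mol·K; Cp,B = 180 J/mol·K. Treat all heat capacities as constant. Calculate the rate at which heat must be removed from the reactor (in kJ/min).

Extent of reaction ξ = 0.309 × 1690 = 522.21 mol/h
Reaction term: ξ·ΔH°_rxn = 522.21 × -153 = -79898 kJ/h
Sensible, feed 93.8→25 °C: -24650 kJ/h
Outlet flows (mol/h): A 1167.8, H₂ 1167.8, B 522.21
Sensible, products 25→131 °C: 36206 kJ/h
Q = ΔH = -68341 kJ/h = -18.984 kW
Heat removed = 1139 kJ/min

Q_out = 1140 kJ/min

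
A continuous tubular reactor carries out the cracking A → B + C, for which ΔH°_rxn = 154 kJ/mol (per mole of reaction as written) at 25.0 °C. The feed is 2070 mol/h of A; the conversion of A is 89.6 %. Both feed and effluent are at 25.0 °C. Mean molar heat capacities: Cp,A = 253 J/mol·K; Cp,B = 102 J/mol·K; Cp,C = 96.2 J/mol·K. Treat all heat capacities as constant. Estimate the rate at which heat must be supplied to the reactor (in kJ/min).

Extent of reaction ξ = 0.896 × 2070 = 1854.7 mol/h
Reaction term: ξ·ΔH°_rxn = 1854.7 × 154 = 285630 kJ/h
Q = ΔH = 285630 kJ/h = 79.341 kW
Heat supplied = 4760.4 kJ/min

Q_in = 4760 kJ/min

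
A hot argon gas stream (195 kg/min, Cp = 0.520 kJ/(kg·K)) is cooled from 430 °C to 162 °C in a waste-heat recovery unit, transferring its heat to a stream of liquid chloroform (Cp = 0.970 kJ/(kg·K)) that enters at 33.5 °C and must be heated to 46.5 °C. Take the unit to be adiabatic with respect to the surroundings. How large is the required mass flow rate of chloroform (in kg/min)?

ṁ_c = 2160 kg/min

Heat released by hot stream: Q = 195 × 0.520 × (430 − 162) = 27175 kJ/min
Energy balance on cold side (adiabatic exchanger): Q = ṁ_c·Cp_c·(T_c,out − T_c,in)
ṁ_c = 27175 / [0.970 × (46.5 − 33.5)] = 2155.1 kg/min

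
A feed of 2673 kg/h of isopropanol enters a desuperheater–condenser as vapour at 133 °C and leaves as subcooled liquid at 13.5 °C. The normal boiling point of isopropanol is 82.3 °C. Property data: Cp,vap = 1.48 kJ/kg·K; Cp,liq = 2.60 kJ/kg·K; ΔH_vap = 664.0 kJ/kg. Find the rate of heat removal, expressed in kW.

vapour 133→82.3 °C: -75.036 kJ/kg
condensation at 82.3 °C: -664 kJ/kg
liquid 82.3→13.5 °C: -178.88 kJ/kg
Δh = -75.036 + -664 + -178.88 = -917.92 kJ/kg
Q = ṁ·Δh = 2673 kg/h × -917.92 kJ/kg = -2.4536e+06 kJ/h
|Q| = 681.55 kW

Q_c = 682 kW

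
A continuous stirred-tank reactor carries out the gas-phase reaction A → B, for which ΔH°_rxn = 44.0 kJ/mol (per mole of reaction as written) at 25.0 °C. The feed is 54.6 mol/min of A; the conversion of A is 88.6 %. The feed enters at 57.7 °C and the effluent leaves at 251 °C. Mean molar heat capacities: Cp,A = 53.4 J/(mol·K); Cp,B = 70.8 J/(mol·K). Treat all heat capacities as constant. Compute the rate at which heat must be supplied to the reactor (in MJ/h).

Q_in = 173 MJ/h

Extent of reaction ξ = 0.886 × 54.6 = 48.376 mol/min
Reaction term: ξ·ΔH°_rxn = 48.376 × 44.0 = 2128.5 kJ/min
Sensible, feed 57.7→25 °C: -95.341 kJ/min
Outlet flows (mol/min): A 6.2244, B 48.376
Sensible, products 25→251 °C: 849.17 kJ/min
Q = ΔH = 2882.4 kJ/min = 48.039 kW
Heat supplied = 172.94 MJ/h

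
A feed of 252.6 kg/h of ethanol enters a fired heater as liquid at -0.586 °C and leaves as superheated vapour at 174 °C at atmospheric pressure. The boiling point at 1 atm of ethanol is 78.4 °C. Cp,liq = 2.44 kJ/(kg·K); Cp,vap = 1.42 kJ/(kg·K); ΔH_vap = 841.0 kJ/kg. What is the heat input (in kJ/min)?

Q = 4920 kJ/min

liquid -0.586→78.4 °C: 192.73 kJ/kg
vaporisation at 78.4 °C: 841 kJ/kg
vapour 78.4→174 °C: 135.75 kJ/kg
Δh = 192.73 + 841 + 135.75 = 1169.5 kJ/kg
Q = ṁ·Δh = 252.6 kg/h × 1169.5 kJ/kg = 295410 kJ/h
|Q| = 82.058 kW = 4923.5 kJ/min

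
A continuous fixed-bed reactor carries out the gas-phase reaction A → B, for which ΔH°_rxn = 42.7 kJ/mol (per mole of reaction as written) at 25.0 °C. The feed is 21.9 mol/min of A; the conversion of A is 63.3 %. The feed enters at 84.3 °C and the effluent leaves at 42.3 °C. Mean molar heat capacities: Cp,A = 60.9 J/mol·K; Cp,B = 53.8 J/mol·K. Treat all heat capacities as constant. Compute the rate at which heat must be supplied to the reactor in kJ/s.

Q_in = 8.90 kJ/s

Extent of reaction ξ = 0.633 × 21.9 = 13.863 mol/min
Reaction term: ξ·ΔH°_rxn = 13.863 × 42.7 = 591.94 kJ/min
Sensible, feed 84.3→25 °C: -79.089 kJ/min
Outlet flows (mol/min): A 8.0373, B 13.863
Sensible, products 25→42.3 °C: 21.37 kJ/min
Q = ΔH = 534.22 kJ/min = 8.9036 kW
Heat supplied = 8.9036 kJ/s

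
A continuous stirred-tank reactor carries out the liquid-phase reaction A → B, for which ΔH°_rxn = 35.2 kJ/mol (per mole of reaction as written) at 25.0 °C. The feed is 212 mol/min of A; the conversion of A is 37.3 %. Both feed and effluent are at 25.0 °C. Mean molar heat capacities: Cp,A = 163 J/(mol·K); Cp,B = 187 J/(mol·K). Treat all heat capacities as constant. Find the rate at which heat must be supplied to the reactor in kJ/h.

Extent of reaction ξ = 0.373 × 212 = 79.076 mol/min
Reaction term: ξ·ΔH°_rxn = 79.076 × 35.2 = 2783.5 kJ/min
Q = ΔH = 2783.5 kJ/min = 46.391 kW
Heat supplied = 167010 kJ/h

Q_in = 167000 kJ/h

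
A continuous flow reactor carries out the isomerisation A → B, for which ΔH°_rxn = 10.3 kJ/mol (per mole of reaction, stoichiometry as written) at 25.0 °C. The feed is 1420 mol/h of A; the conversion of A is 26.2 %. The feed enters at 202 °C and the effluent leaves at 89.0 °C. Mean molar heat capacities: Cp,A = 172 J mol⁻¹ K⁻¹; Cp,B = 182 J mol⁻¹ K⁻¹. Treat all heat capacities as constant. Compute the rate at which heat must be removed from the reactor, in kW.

Extent of reaction ξ = 0.262 × 1420 = 372.04 mol/h
Reaction term: ξ·ΔH°_rxn = 372.04 × 10.3 = 3832 kJ/h
Sensible, feed 202→25 °C: -43230 kJ/h
Outlet flows (mol/h): A 1048, B 372.04
Sensible, products 25→89.0 °C: 15869 kJ/h
Q = ΔH = -23529 kJ/h = -6.5358 kW
Heat removed = 6.5358 kW

Q_out = 6.54 kW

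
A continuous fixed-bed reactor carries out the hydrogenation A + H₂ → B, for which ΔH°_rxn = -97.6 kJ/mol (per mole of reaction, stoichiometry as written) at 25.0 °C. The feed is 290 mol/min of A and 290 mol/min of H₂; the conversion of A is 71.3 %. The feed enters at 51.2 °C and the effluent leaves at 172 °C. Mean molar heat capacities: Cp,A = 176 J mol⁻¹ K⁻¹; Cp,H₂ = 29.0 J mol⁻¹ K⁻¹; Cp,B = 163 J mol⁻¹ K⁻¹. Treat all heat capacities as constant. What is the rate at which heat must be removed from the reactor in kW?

Q_out = 238 kW

Extent of reaction ξ = 0.713 × 290 = 206.77 mol/min
Reaction term: ξ·ΔH°_rxn = 206.77 × -97.6 = -20181 kJ/min
Sensible, feed 51.2→25 °C: -1557.6 kJ/min
Outlet flows (mol/min): A 83.23, H₂ 83.23, B 206.77
Sensible, products 25→172 °C: 7462.6 kJ/min
Q = ΔH = -14276 kJ/min = -237.93 kW
Heat removed = 237.93 kW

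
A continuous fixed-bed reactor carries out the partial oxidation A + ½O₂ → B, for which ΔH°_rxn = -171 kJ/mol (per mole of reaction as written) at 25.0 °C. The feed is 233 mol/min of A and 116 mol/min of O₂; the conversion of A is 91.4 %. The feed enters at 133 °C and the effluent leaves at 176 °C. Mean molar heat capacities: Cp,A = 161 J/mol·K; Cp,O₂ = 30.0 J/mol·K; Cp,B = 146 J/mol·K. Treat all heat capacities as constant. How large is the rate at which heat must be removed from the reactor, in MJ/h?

Extent of reaction ξ = 0.914 × 233 = 212.96 mol/min
Reaction term: ξ·ΔH°_rxn = 212.96 × -171 = -36417 kJ/min
Sensible, feed 133→25 °C: -4427.2 kJ/min
Outlet flows (mol/min): A 20.038, O₂ 9.519, B 212.96
Sensible, products 25→176 °C: 5225.2 kJ/min
Q = ΔH = -35619 kJ/min = -593.64 kW
Heat removed = 2137.1 MJ/h

Q_out = 2140 MJ/h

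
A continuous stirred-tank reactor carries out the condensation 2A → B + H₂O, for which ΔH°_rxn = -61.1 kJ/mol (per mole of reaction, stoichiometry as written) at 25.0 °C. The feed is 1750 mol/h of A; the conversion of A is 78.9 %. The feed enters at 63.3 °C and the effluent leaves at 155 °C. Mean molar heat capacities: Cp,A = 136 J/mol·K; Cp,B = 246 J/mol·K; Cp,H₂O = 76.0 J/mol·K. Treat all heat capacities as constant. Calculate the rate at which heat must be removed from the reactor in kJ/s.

Extent of reaction ξ = 0.789 × 1750 / 2 = 690.38 mol/h
Reaction term: ξ·ΔH°_rxn = 690.38 × -61.1 = -42182 kJ/h
Sensible, feed 63.3→25 °C: -9115.4 kJ/h
Outlet flows (mol/h): A 369.25, B 690.38, H₂O 690.38
Sensible, products 25→155 °C: 35427 kJ/h
Q = ΔH = -15870 kJ/h = -4.4083 kW
Heat removed = 4.4083 kJ/s

Q_out = 4.41 kJ/s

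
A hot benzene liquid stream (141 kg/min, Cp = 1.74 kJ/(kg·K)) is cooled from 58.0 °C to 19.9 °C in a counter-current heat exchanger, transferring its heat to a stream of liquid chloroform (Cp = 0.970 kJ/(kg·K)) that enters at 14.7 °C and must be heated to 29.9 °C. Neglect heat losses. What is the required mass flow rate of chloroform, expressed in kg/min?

Heat released by hot stream: Q = 141 × 1.74 × (58.0 − 19.9) = 9347.5 kJ/min
Energy balance on cold side (adiabatic exchanger): Q = ṁ_c·Cp_c·(T_c,out − T_c,in)
ṁ_c = 9347.5 / [0.970 × (29.9 − 14.7)] = 633.98 kg/min

ṁ_c = 634 kg/min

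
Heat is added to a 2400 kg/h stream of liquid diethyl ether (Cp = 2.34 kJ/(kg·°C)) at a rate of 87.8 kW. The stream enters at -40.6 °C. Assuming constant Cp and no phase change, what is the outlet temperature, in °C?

Q = 87.8 kW = 316080 kJ/h
ΔT = Q/(ṁ·Cp) = 316080/(2400×2.34) = 56.282 K
T_out = -40.6 + 56.282 = 15.682 °C

T_out = 15.7 °C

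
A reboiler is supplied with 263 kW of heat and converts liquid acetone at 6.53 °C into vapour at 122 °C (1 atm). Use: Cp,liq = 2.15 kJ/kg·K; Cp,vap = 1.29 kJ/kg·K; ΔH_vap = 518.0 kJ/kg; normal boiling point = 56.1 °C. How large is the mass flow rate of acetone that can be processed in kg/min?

ṁ = 22.2 kg/min

Δh = 2.15×(56.1−6.53) + 518.0 + 1.29×(122−56.1) = 709.59 kJ/kg
Q = 263 kW = 263 kJ/s = 15780 kJ/min
ṁ = Q/Δh = 15780 / 709.59 = 22.238 kg/min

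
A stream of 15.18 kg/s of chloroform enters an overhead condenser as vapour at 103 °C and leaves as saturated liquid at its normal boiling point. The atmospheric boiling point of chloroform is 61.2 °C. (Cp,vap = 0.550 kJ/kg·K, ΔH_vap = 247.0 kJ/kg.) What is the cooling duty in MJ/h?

vapour 103→61.2 °C: -22.99 kJ/kg
condensation at 61.2 °C: -247 kJ/kg
Δh = -22.99 + -247 = -269.99 kJ/kg
Q = ṁ·Δh = 15.18 kg/s × -269.99 kJ/kg = -4098.4 kJ/s
|Q| = 4098.4 kW = 14754 MJ/h

Q_c = 14800 MJ/h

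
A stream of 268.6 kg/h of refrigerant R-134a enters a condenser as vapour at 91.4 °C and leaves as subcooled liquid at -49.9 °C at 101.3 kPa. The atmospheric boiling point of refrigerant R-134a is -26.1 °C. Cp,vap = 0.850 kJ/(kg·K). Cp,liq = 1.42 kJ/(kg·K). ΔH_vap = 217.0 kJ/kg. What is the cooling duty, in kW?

vapour 91.4→-26.1 °C: -99.875 kJ/kg
condensation at -26.1 °C: -217 kJ/kg
liquid -26.1→-49.9 °C: -33.796 kJ/kg
Δh = -99.875 + -217 + -33.796 = -350.67 kJ/kg
Q = ṁ·Δh = 268.6 kg/h × -350.67 kJ/kg = -94190 kJ/h
|Q| = 26.164 kW

Q_c = 26.2 kW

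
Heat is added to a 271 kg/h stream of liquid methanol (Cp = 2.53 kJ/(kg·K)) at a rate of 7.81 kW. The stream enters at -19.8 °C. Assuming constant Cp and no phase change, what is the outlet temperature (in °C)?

T_out = 21.2 °C

Q = 7.81 kW = 28116 kJ/h
ΔT = Q/(ṁ·Cp) = 28116/(271×2.53) = 41.008 K
T_out = -19.8 + 41.008 = 21.208 °C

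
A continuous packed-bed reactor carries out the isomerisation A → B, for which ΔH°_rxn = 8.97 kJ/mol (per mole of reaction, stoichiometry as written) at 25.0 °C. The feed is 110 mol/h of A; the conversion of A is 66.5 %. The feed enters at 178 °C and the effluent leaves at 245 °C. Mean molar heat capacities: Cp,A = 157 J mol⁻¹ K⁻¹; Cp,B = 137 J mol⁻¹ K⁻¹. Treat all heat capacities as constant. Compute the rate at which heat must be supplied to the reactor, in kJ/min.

Extent of reaction ξ = 0.665 × 110 = 73.15 mol/h
Reaction term: ξ·ΔH°_rxn = 73.15 × 8.97 = 656.16 kJ/h
Sensible, feed 178→25 °C: -2642.3 kJ/h
Outlet flows (mol/h): A 36.85, B 73.15
Sensible, products 25→245 °C: 3477.5 kJ/h
Q = ΔH = 1491.4 kJ/h = 0.41427 kW
Heat supplied = 24.856 kJ/min

Q_in = 24.9 kJ/min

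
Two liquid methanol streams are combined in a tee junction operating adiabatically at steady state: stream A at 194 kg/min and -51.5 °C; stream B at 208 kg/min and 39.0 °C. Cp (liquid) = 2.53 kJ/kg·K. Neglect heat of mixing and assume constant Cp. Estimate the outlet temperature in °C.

Energy balance with Q = 0: Σ ṁᵢCp,ᵢ(T_out − Tᵢ) = 0
Σ ṁᵢCp,ᵢTᵢ = 194×2.53×-51.5 + 208×2.53×39.0 = -4753.9
Σ ṁᵢCp,ᵢ = 194×2.53 + 208×2.53 = 1017.1
T_out = -4753.9 / 1017.1 = -4.6741 °C

T_out = -4.67 °C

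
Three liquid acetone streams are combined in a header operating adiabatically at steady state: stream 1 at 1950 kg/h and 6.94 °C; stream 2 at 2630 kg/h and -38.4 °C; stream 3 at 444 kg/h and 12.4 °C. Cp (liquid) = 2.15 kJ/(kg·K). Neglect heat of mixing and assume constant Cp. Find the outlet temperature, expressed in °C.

T_out = -16.3 °C

No heat crosses the boundary, so H_out = H_in.
T_out = Σ ṁᵢCp,ᵢTᵢ / Σ ṁᵢCp,ᵢ
      = -176200 / 10802 = -16.312 °C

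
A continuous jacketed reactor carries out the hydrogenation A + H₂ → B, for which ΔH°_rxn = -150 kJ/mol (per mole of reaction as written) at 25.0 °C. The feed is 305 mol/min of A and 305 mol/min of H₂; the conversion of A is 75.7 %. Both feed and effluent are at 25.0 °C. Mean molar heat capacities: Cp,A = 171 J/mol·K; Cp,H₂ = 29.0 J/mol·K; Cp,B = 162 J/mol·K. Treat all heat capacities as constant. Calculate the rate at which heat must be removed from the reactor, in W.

Q_out = 577000 W

Extent of reaction ξ = 0.757 × 305 = 230.88 mol/min
Reaction term: ξ·ΔH°_rxn = 230.88 × -150 = -34633 kJ/min
Q = ΔH = -34633 kJ/min = -577.21 kW
Heat removed = 577210 W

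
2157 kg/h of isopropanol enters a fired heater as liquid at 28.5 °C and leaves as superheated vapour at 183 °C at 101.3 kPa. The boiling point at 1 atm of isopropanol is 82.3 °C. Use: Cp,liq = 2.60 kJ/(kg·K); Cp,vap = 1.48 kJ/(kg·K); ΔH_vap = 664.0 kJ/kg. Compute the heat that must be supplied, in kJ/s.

liquid 28.5→82.3 °C: 139.88 kJ/kg
vaporisation at 82.3 °C: 664 kJ/kg
vapour 82.3→183 °C: 149.04 kJ/kg
Δh = 139.88 + 664 + 149.04 = 952.92 kJ/kg
Q = ṁ·Δh = 2157 kg/h × 952.92 kJ/kg = 2.0554e+06 kJ/h
|Q| = 570.96 kW

Q = 571 kJ/s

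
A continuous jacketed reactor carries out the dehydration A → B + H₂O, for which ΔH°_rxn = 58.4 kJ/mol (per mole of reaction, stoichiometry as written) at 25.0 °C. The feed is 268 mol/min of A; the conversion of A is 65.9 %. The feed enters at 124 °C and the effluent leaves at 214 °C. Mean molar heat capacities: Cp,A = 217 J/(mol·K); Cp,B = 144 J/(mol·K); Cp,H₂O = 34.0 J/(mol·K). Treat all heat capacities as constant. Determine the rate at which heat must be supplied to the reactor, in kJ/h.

Extent of reaction ξ = 0.659 × 268 = 176.61 mol/min
Reaction term: ξ·ΔH°_rxn = 176.61 × 58.4 = 10314 kJ/min
Sensible, feed 124→25 °C: -5757.4 kJ/min
Outlet flows (mol/min): A 91.388, B 176.61, H₂O 176.61
Sensible, products 25→214 °C: 9689.7 kJ/min
Q = ΔH = 14246 kJ/min = 237.44 kW
Heat supplied = 854780 kJ/h

Q_in = 855000 kJ/h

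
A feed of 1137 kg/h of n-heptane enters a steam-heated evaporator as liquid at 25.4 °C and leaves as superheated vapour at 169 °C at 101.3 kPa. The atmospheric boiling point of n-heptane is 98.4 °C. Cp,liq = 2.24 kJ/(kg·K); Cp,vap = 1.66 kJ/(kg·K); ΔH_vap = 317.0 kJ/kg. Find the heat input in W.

liquid 25.4→98.4 °C: 163.52 kJ/kg
vaporisation at 98.4 °C: 317 kJ/kg
vapour 98.4→169 °C: 117.2 kJ/kg
Δh = 163.52 + 317 + 117.2 = 597.72 kJ/kg
Q = ṁ·Δh = 1137 kg/h × 597.72 kJ/kg = 679600 kJ/h
|Q| = 188.78 kW = 188780 W

Q = 189000 W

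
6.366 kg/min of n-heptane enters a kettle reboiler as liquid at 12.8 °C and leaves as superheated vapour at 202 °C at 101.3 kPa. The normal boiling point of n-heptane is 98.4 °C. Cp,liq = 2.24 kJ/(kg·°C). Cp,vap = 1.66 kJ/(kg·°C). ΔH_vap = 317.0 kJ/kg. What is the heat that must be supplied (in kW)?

Q = 72.2 kW

liquid 12.8→98.4 °C: 191.74 kJ/kg
vaporisation at 98.4 °C: 317 kJ/kg
vapour 98.4→202 °C: 171.98 kJ/kg
Δh = 191.74 + 317 + 171.98 = 680.72 kJ/kg
Q = ṁ·Δh = 6.366 kg/min × 680.72 kJ/kg = 4333.5 kJ/min
|Q| = 72.224 kW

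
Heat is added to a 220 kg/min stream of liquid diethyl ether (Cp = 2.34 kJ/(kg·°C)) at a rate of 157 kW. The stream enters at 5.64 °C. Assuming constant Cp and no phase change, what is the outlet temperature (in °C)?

Q = 157 kW = 9420 kJ/min
ΔT = Q/(ṁ·Cp) = 9420/(220×2.34) = 18.298 K
T_out = 5.64 + 18.298 = 23.938 °C

T_out = 23.9 °C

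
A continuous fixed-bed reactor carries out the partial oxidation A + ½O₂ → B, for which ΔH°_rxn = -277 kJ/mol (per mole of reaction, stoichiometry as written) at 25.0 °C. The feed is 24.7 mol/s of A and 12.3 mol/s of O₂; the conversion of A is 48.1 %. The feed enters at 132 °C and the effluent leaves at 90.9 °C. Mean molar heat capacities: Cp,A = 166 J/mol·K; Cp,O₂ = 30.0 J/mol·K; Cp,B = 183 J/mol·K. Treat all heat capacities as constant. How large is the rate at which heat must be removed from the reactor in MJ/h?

Extent of reaction ξ = 0.481 × 24.7 = 11.881 mol/s
Reaction term: ξ·ΔH°_rxn = 11.881 × -277 = -3291 kJ/s
Sensible, feed 132→25 °C: -478.2 kJ/s
Outlet flows (mol/s): A 12.819, O₂ 6.3597, B 11.881
Sensible, products 25→90.9 °C: 296.09 kJ/s
Q = ΔH = -3473.1 kJ/s = -3473.1 kW
Heat removed = 12503 MJ/h

Q_out = 12500 MJ/h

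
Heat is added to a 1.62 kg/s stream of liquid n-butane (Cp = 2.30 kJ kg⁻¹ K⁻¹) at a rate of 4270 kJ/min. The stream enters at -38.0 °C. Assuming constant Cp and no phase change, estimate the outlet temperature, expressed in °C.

T_out = -18.9 °C

Q = 4270 kJ/min = 71.167 kJ/s
ΔT = Q/(ṁ·Cp) = 71.167/(1.62×2.30) = 19.1 K
T_out = -38.0 + 19.1 = -18.9 °C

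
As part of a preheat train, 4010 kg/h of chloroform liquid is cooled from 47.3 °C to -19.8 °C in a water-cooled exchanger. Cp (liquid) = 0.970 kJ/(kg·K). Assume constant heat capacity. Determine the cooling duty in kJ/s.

Q_c = 72.5 kJ/s

Q = ṁ·Cp·ΔT = 4010 × 0.970 × (-19.8 − 47.3) = -261000 kJ/h
Converting: 261000 / 3600 s = 72.5 kW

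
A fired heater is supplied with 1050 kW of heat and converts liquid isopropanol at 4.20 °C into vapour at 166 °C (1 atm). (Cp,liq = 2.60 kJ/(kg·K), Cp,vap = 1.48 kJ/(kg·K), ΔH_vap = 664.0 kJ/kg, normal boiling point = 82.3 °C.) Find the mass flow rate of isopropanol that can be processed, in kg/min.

Δh = 2.60×(82.3−4.20) + 664.0 + 1.48×(166−82.3) = 990.94 kJ/kg
Q = 1050 kW = 1050 kJ/s = 63000 kJ/min
ṁ = Q/Δh = 63000 / 990.94 = 63.576 kg/min

ṁ = 63.6 kg/min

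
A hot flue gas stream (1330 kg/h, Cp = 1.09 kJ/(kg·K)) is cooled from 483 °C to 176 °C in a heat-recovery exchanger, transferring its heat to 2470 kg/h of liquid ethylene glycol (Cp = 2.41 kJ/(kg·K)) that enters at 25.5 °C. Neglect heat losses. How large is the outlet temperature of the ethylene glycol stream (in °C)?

Heat released by hot stream: Q = 1330 × 1.09 × (483 − 176) = 445060 kJ/h
Energy balance on cold side (adiabatic exchanger): Q = ṁ_c·Cp_c·(T_c,out − T_c,in)
T_c,out = 25.5 + 445060/(2470 × 2.41) = 100.27 °C

T_c,out = 100 °C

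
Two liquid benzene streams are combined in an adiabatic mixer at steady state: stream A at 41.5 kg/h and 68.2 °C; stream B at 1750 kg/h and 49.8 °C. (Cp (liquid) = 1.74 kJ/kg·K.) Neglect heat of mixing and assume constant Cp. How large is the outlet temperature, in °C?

T_out = 50.2 °C

No heat crosses the boundary, so H_out = H_in.
Σ ṁᵢCp,ᵢTᵢ = 41.5×1.74×68.2 + 1750×1.74×49.8 = 156570
Σ ṁᵢCp,ᵢ = 41.5×1.74 + 1750×1.74 = 3117.2
T_out = 156570 / 3117.2 = 50.226 °C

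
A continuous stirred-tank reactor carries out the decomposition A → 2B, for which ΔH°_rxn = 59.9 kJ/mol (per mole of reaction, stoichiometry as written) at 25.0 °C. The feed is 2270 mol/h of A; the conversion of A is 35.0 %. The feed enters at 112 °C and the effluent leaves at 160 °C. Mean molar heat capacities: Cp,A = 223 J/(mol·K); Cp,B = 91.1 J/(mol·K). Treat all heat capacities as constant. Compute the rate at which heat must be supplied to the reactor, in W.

Extent of reaction ξ = 0.350 × 2270 = 794.5 mol/h
Reaction term: ξ·ΔH°_rxn = 794.5 × 59.9 = 47591 kJ/h
Sensible, feed 112→25 °C: -44040 kJ/h
Outlet flows (mol/h): A 1475.5, B 1589
Sensible, products 25→160 °C: 63962 kJ/h
Q = ΔH = 67513 kJ/h = 18.753 kW
Heat supplied = 18753 W

Q_in = 18800 W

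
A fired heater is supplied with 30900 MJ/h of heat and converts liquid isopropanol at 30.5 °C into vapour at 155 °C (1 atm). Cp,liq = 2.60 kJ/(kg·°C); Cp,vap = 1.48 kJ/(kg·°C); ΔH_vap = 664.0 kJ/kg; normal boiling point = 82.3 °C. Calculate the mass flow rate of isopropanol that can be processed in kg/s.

Δh = 2.60×(82.3−30.5) + 664.0 + 1.48×(155−82.3) = 906.28 kJ/kg
Q = 30900 MJ/h = 8583.3 kJ/s = 8583.3 kJ/s
ṁ = Q/Δh = 8583.3 / 906.28 = 9.471 kg/s

ṁ = 9.47 kg/s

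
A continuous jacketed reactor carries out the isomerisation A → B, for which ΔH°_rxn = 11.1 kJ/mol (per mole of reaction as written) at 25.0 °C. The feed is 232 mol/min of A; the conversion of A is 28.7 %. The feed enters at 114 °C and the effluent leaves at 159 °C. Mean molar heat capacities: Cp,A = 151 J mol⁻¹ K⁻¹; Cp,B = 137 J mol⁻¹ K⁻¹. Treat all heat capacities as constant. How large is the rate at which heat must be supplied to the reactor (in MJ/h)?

Extent of reaction ξ = 0.287 × 232 = 66.584 mol/min
Reaction term: ξ·ΔH°_rxn = 66.584 × 11.1 = 739.08 kJ/min
Sensible, feed 114→25 °C: -3117.8 kJ/min
Outlet flows (mol/min): A 165.42, B 66.584
Sensible, products 25→159 °C: 4569.4 kJ/min
Q = ΔH = 2190.6 kJ/min = 36.51 kW
Heat supplied = 131.44 MJ/h

Q_in = 131 MJ/h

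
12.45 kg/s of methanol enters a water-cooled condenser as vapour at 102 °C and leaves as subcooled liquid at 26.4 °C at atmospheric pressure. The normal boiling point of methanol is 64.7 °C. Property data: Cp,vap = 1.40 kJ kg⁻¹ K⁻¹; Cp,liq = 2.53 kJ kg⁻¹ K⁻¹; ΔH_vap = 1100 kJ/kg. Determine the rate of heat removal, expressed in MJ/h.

vapour 102→64.7 °C: -52.22 kJ/kg
condensation at 64.7 °C: -1100 kJ/kg
liquid 64.7→26.4 °C: -96.899 kJ/kg
Δh = -52.22 + -1100 + -96.899 = -1249.1 kJ/kg
Q = ṁ·Δh = 12.45 kg/s × -1249.1 kJ/kg = -15552 kJ/s
|Q| = 15552 kW = 55986 MJ/h

Q_c = 56000 MJ/h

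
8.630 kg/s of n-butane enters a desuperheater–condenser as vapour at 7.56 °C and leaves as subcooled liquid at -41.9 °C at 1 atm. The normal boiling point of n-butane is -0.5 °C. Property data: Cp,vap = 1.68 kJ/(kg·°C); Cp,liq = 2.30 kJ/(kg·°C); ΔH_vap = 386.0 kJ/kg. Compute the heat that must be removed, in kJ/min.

vapour 7.56→-0.5 °C: -13.541 kJ/kg
condensation at -0.5 °C: -386 kJ/kg
liquid -0.5→-41.9 °C: -95.22 kJ/kg
Δh = -13.541 + -386 + -95.22 = -494.76 kJ/kg
Q = ṁ·Δh = 8.630 kg/s × -494.76 kJ/kg = -4269.8 kJ/s
|Q| = 4269.8 kW = 256190 kJ/min

Q_c = 256000 kJ/min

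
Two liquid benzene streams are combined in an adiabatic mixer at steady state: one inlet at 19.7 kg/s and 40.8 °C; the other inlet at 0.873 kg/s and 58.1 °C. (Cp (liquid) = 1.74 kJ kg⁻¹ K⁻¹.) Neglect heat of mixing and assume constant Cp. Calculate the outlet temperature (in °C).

No heat crosses the boundary, so H_out = H_in.
Σ ṁᵢCp,ᵢTᵢ = 19.7×1.74×40.8 + 0.873×1.74×58.1 = 1486.8
Σ ṁᵢCp,ᵢ = 19.7×1.74 + 0.873×1.74 = 35.797
T_out = 1486.8 / 35.797 = 41.534 °C

T_out = 41.5 °C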